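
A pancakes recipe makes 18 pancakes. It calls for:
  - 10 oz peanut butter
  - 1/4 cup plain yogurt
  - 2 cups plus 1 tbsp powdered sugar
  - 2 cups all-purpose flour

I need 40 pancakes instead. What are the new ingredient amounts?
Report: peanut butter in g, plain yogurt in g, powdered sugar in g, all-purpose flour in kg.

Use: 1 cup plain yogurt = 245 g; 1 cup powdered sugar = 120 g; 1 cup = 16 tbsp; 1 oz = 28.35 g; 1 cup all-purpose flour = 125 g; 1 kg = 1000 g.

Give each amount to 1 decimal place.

peanut butter: 630.0 g; plain yogurt: 136.1 g; powdered sugar: 550.0 g; all-purpose flour: 0.6 kg

Scaling factor: 40/18 = 20/9.
peanut butter: 10 oz × 20/9 × 28.35 g/oz = 630.0 g
plain yogurt: 0.25 cup × 20/9 × 245 g/cup ≈ 136.1 g
powdered sugar: (2 cup + 1 tbsp = 2.0625 cup) × 20/9 × 120 g/cup = 550.0 g
all-purpose flour: 2 cup × 20/9 × 125 g/cup ÷ 1000 g/kg ≈ 0.6 kg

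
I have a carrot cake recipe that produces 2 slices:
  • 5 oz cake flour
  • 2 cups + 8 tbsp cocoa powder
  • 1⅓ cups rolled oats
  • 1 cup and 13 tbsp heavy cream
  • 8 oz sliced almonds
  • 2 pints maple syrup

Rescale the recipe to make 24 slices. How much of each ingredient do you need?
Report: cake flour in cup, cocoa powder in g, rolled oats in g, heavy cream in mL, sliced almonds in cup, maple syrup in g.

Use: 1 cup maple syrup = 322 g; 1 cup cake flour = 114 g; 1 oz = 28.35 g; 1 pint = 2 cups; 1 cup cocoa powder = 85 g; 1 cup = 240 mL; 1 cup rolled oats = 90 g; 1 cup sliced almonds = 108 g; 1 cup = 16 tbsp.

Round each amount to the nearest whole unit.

Scaling factor: 24/2 = 12.
cake flour: 5 oz × 12 × 28.35 g/oz ÷ 114 g/cup ≈ 15 cup
cocoa powder: (2 cup + 8 tbsp = 2.5 cup) × 12 × 85 g/cup = 2550 g
rolled oats: 4/3 cup × 12 × 90 g/cup = 1440 g
heavy cream: (1 cup + 13 tbsp = 1.8125 cup) × 12 × 240 mL/cup = 5220 mL
sliced almonds: 8 oz × 12 × 28.35 g/oz ÷ 108 g/cup ≈ 25 cup
maple syrup: 2 pint × 12 × 2 cup/pint × 322 g/cup = 15456 g

cake flour: 15 cup; cocoa powder: 2550 g; rolled oats: 1440 g; heavy cream: 5220 mL; sliced almonds: 25 cup; maple syrup: 15456 g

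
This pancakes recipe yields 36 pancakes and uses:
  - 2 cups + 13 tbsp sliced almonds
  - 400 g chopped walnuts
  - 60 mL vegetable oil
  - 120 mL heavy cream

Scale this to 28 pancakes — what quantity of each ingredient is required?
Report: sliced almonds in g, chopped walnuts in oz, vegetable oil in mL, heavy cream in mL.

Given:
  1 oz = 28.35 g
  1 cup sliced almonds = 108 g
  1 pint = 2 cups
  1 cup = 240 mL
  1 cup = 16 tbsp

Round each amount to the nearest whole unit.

sliced almonds: 236 g; chopped walnuts: 11 oz; vegetable oil: 47 mL; heavy cream: 93 mL

Scaling factor: 28/36 = 7/9.
sliced almonds: (2 cup + 13 tbsp = 2.8125 cup) × 7/9 × 108 g/cup ≈ 236 g
chopped walnuts: 400 g × 7/9 ÷ 28.35 g/oz ≈ 11 oz
vegetable oil: 60 mL × 7/9 ≈ 47 mL
heavy cream: 120 mL × 7/9 ≈ 93 mL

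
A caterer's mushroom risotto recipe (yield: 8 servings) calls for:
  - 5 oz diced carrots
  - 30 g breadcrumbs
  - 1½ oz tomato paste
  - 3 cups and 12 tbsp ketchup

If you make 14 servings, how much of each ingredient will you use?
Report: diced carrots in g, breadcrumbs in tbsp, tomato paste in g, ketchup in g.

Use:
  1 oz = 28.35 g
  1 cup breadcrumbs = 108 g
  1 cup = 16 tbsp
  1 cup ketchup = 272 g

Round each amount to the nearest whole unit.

Scaling factor: 14/8 = 7/4 = 1.75.
diced carrots: 5 oz × 7/4 × 28.35 g/oz ≈ 248 g
breadcrumbs: 30 g × 7/4 ÷ 108 g/cup × 16 tbsp/cup ≈ 8 tbsp
tomato paste: 1.5 oz × 7/4 × 28.35 g/oz ≈ 74 g
ketchup: (3 cup + 12 tbsp = 3.75 cup) × 7/4 × 272 g/cup = 1785 g

diced carrots: 248 g; breadcrumbs: 8 tbsp; tomato paste: 74 g; ketchup: 1785 g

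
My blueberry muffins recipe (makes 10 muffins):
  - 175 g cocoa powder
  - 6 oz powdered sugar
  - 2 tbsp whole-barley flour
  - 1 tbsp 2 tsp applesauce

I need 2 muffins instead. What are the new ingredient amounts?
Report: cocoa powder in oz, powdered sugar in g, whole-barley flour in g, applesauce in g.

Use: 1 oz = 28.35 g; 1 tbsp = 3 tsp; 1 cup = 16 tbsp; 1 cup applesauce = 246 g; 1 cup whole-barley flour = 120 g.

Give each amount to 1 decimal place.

Scaling factor: 2/10 = 1/5 = 0.2.
cocoa powder: 175 g × 1/5 ÷ 28.35 g/oz ≈ 1.2 oz
powdered sugar: 6 oz × 1/5 × 28.35 g/oz ≈ 34.0 g
whole-barley flour: 2 tbsp × 1/5 ÷ 16 tbsp/cup × 120 g/cup = 3.0 g
applesauce: (1 tbsp + 2 tsp = 5/3 tbsp) × 1/5 ÷ 16 tbsp/cup × 246 g/cup ≈ 5.1 g

cocoa powder: 1.2 oz; powdered sugar: 34.0 g; whole-barley flour: 3.0 g; applesauce: 5.1 g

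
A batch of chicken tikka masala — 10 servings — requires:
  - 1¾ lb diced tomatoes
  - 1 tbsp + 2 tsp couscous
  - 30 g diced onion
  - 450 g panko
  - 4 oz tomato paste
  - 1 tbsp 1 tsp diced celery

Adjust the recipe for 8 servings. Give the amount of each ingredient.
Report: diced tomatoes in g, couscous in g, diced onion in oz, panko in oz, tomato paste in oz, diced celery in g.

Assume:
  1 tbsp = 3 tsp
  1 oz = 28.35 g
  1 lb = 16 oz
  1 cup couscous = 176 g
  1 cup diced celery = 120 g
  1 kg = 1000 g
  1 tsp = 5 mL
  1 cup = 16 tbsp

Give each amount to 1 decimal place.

Scaling factor: 8/10 = 4/5 = 0.8.
diced tomatoes: 1.75 lb × 4/5 × 16 oz/lb × 28.35 g/oz ≈ 635.0 g
couscous: (1 tbsp + 2 tsp = 5/3 tbsp) × 4/5 ÷ 16 tbsp/cup × 176 g/cup ≈ 14.7 g
diced onion: 30 g × 4/5 ÷ 28.35 g/oz ≈ 0.8 oz
panko: 450 g × 4/5 ÷ 28.35 g/oz ≈ 12.7 oz
tomato paste: 4 oz × 4/5 = 3.2 oz
diced celery: (1 tbsp + 1 tsp = 4/3 tbsp) × 4/5 ÷ 16 tbsp/cup × 120 g/cup = 8.0 g

diced tomatoes: 635.0 g; couscous: 14.7 g; diced onion: 0.8 oz; panko: 12.7 oz; tomato paste: 3.2 oz; diced celery: 8.0 g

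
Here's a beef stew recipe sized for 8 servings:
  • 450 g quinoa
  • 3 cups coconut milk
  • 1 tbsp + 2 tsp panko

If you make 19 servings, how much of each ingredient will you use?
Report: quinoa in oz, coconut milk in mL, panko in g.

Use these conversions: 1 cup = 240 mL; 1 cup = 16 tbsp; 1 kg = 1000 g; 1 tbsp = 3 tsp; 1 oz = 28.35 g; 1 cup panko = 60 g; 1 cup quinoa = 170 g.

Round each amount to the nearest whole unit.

quinoa: 38 oz; coconut milk: 1710 mL; panko: 15 g

Scaling factor: 19/8 = 2.375.
quinoa: 450 g × 19/8 ÷ 28.35 g/oz ≈ 38 oz
coconut milk: 3 cup × 19/8 × 240 mL/cup = 1710 mL
panko: (1 tbsp + 2 tsp = 5/3 tbsp) × 19/8 ÷ 16 tbsp/cup × 60 g/cup ≈ 15 g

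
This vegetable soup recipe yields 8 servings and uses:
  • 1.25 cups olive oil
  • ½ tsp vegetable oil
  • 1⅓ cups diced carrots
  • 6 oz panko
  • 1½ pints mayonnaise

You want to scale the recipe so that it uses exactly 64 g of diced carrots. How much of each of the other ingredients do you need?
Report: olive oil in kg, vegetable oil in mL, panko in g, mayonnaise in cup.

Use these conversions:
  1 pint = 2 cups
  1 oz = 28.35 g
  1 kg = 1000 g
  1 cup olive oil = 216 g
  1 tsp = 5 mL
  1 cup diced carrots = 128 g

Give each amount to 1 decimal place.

olive oil: 0.1 kg; vegetable oil: 0.9 mL; panko: 63.8 g; mayonnaise: 1.1 cup

The original recipe has 512/3 g of diced carrots, so the scaling factor is 64 ÷ 512/3 = 3/8 = 0.375.
olive oil: 1.25 cup × 3/8 × 216 g/cup ÷ 1000 g/kg ≈ 0.1 kg
vegetable oil: 0.5 tsp × 3/8 × 5 mL/tsp ≈ 0.9 mL
panko: 6 oz × 3/8 × 28.35 g/oz ≈ 63.8 g
mayonnaise: 1.5 pint × 3/8 × 2 cup/pint ≈ 1.1 cup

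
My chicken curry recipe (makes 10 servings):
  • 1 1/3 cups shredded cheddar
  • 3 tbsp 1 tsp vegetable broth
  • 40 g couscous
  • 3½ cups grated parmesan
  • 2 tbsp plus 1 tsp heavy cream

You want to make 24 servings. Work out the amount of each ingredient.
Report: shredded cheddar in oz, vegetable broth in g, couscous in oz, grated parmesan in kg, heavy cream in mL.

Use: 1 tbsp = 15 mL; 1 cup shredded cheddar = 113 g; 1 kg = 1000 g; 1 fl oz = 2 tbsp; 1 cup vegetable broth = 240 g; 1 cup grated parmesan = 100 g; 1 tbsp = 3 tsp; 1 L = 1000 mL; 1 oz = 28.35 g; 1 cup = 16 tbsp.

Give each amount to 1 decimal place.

shredded cheddar: 12.8 oz; vegetable broth: 120.0 g; couscous: 3.4 oz; grated parmesan: 0.8 kg; heavy cream: 84.0 mL

Scaling factor: 24/10 = 12/5 = 2.4.
shredded cheddar: 4/3 cup × 12/5 × 113 g/cup ÷ 28.35 g/oz ≈ 12.8 oz
vegetable broth: (3 tbsp + 1 tsp = 10/3 tbsp) × 12/5 ÷ 16 tbsp/cup × 240 g/cup = 120.0 g
couscous: 40 g × 12/5 ÷ 28.35 g/oz ≈ 3.4 oz
grated parmesan: 3.5 cup × 12/5 × 100 g/cup ÷ 1000 g/kg ≈ 0.8 kg
heavy cream: (2 tbsp + 1 tsp = 7/3 tbsp) × 12/5 × 15 mL/tbsp = 84.0 mL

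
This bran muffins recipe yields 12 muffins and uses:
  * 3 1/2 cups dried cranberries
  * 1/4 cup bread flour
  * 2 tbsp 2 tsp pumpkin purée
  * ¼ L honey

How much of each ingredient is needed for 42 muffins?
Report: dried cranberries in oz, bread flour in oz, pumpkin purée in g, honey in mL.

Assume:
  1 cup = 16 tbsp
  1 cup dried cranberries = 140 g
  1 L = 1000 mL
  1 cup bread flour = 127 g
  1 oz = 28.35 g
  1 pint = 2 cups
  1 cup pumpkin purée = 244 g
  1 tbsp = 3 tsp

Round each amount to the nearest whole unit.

dried cranberries: 60 oz; bread flour: 4 oz; pumpkin purée: 142 g; honey: 875 mL

Scaling factor: 42/12 = 7/2 = 3.5.
dried cranberries: 3.5 cup × 7/2 × 140 g/cup ÷ 28.35 g/oz ≈ 60 oz
bread flour: 0.25 cup × 7/2 × 127 g/cup ÷ 28.35 g/oz ≈ 4 oz
pumpkin purée: (2 tbsp + 2 tsp = 8/3 tbsp) × 7/2 ÷ 16 tbsp/cup × 244 g/cup ≈ 142 g
honey: 0.25 L × 7/2 × 1000 mL/L = 875 mL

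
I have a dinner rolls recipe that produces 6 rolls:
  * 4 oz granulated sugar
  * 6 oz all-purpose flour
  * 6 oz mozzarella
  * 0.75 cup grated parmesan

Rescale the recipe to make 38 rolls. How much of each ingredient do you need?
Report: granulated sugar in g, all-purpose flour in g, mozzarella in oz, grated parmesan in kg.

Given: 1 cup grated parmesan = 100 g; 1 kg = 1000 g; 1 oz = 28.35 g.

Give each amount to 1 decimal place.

granulated sugar: 718.2 g; all-purpose flour: 1077.3 g; mozzarella: 38.0 oz; grated parmesan: 0.5 kg

Scaling factor: 38/6 = 19/3.
granulated sugar: 4 oz × 19/3 × 28.35 g/oz = 718.2 g
all-purpose flour: 6 oz × 19/3 × 28.35 g/oz = 1077.3 g
mozzarella: 6 oz × 19/3 = 38.0 oz
grated parmesan: 0.75 cup × 19/3 × 100 g/cup ÷ 1000 g/kg ≈ 0.5 kg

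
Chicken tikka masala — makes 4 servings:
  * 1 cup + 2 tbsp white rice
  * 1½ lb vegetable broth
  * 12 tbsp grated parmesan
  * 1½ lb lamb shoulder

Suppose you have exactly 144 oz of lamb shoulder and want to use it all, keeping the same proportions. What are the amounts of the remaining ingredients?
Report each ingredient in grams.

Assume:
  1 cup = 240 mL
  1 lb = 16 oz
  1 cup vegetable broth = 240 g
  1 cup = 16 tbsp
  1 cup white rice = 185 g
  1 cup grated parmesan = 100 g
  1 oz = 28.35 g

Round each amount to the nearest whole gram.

The original recipe has 24 oz of lamb shoulder, so the scaling factor is 144 ÷ 24 = 6.
white rice: (1 cup + 2 tbsp = 1.125 cup) × 6 × 185 g/cup ≈ 1249 g
vegetable broth: 1.5 lb × 6 × 16 oz/lb × 28.35 g/oz ≈ 4082 g
grated parmesan: 12 tbsp × 6 ÷ 16 tbsp/cup × 100 g/cup = 450 g

white rice: 1249 g; vegetable broth: 4082 g; grated parmesan: 450 g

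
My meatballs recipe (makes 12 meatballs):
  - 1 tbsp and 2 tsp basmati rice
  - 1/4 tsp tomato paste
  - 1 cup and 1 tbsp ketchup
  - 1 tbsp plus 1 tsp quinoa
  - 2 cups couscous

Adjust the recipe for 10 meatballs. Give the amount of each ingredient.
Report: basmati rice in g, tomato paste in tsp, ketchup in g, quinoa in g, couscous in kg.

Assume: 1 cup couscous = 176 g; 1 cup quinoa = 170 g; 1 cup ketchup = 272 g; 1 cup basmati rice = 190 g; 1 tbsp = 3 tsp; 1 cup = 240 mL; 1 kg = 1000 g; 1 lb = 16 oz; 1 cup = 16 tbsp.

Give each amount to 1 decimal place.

basmati rice: 16.5 g; tomato paste: 0.2 tsp; ketchup: 240.8 g; quinoa: 11.8 g; couscous: 0.3 kg

Scaling factor: 10/12 = 5/6.
basmati rice: (1 tbsp + 2 tsp = 5/3 tbsp) × 5/6 ÷ 16 tbsp/cup × 190 g/cup ≈ 16.5 g
tomato paste: 0.25 tsp × 5/6 ≈ 0.2 tsp
ketchup: (1 cup + 1 tbsp = 1.0625 cup) × 5/6 × 272 g/cup ≈ 240.8 g
quinoa: (1 tbsp + 1 tsp = 4/3 tbsp) × 5/6 ÷ 16 tbsp/cup × 170 g/cup ≈ 11.8 g
couscous: 2 cup × 5/6 × 176 g/cup ÷ 1000 g/kg ≈ 0.3 kg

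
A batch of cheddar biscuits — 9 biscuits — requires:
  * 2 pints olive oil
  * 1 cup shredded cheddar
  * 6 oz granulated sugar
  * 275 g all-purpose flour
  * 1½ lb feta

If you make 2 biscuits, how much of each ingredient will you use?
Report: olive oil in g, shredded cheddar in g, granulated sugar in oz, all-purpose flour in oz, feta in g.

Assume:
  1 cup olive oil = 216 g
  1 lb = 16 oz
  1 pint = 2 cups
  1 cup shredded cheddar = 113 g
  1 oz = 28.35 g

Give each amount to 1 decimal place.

Scaling factor: 2/9.
olive oil: 2 pint × 2/9 × 2 cup/pint × 216 g/cup = 192.0 g
shredded cheddar: 1 cup × 2/9 × 113 g/cup ≈ 25.1 g
granulated sugar: 6 oz × 2/9 ≈ 1.3 oz
all-purpose flour: 275 g × 2/9 ÷ 28.35 g/oz ≈ 2.2 oz
feta: 1.5 lb × 2/9 × 16 oz/lb × 28.35 g/oz = 151.2 g

olive oil: 192.0 g; shredded cheddar: 25.1 g; granulated sugar: 1.3 oz; all-purpose flour: 2.2 oz; feta: 151.2 g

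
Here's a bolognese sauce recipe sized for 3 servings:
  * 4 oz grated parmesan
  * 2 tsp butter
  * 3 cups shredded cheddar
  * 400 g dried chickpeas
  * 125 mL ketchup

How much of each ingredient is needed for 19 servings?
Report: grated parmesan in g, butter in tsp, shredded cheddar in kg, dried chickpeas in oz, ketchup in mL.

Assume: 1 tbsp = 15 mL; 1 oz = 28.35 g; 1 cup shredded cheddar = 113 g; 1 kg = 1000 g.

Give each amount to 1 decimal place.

grated parmesan: 718.2 g; butter: 12.7 tsp; shredded cheddar: 2.1 kg; dried chickpeas: 89.4 oz; ketchup: 791.7 mL

Scaling factor: 19/3.
grated parmesan: 4 oz × 19/3 × 28.35 g/oz = 718.2 g
butter: 2 tsp × 19/3 ≈ 12.7 tsp
shredded cheddar: 3 cup × 19/3 × 113 g/cup ÷ 1000 g/kg ≈ 2.1 kg
dried chickpeas: 400 g × 19/3 ÷ 28.35 g/oz ≈ 89.4 oz
ketchup: 125 mL × 19/3 ≈ 791.7 mL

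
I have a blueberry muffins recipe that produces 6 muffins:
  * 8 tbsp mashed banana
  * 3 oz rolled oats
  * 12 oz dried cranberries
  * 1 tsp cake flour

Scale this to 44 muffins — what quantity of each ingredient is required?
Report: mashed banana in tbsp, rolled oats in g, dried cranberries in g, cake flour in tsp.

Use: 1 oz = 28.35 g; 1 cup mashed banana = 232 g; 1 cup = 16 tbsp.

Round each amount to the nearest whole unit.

mashed banana: 59 tbsp; rolled oats: 624 g; dried cranberries: 2495 g; cake flour: 7 tsp

Scaling factor: 44/6 = 22/3.
mashed banana: 8 tbsp × 22/3 ≈ 59 tbsp
rolled oats: 3 oz × 22/3 × 28.35 g/oz ≈ 624 g
dried cranberries: 12 oz × 22/3 × 28.35 g/oz ≈ 2495 g
cake flour: 1 tsp × 22/3 ≈ 7 tsp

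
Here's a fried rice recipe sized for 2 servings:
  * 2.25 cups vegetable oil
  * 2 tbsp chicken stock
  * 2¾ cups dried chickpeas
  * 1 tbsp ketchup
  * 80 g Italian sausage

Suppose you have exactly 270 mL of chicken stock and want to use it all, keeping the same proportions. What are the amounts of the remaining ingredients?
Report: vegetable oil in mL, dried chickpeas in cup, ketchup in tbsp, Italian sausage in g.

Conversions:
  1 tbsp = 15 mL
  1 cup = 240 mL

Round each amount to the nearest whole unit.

The original recipe has 30 mL of chicken stock, so the scaling factor is 270 ÷ 30 = 9.
vegetable oil: 2.25 cup × 9 × 240 mL/cup = 4860 mL
dried chickpeas: 2.75 cup × 9 ≈ 25 cup
ketchup: 1 tbsp × 9 = 9 tbsp
Italian sausage: 80 g × 9 = 720 g

vegetable oil: 4860 mL; dried chickpeas: 25 cup; ketchup: 9 tbsp; Italian sausage: 720 g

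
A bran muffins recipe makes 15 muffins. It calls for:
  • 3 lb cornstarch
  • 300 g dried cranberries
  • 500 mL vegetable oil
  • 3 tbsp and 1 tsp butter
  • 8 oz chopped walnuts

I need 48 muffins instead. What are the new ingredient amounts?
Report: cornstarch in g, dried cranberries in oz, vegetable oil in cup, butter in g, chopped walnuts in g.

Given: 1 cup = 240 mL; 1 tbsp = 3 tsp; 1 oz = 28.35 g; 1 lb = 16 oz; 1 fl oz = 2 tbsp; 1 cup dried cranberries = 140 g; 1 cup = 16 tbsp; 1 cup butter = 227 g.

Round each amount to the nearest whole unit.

Scaling factor: 48/15 = 16/5 = 3.2.
cornstarch: 3 lb × 16/5 × 16 oz/lb × 28.35 g/oz ≈ 4355 g
dried cranberries: 300 g × 16/5 ÷ 28.35 g/oz ≈ 34 oz
vegetable oil: 500 mL × 16/5 ÷ 240 mL/cup ≈ 7 cup
butter: (3 tbsp + 1 tsp = 10/3 tbsp) × 16/5 ÷ 16 tbsp/cup × 227 g/cup ≈ 151 g
chopped walnuts: 8 oz × 16/5 × 28.35 g/oz ≈ 726 g

cornstarch: 4355 g; dried cranberries: 34 oz; vegetable oil: 7 cup; butter: 151 g; chopped walnuts: 726 g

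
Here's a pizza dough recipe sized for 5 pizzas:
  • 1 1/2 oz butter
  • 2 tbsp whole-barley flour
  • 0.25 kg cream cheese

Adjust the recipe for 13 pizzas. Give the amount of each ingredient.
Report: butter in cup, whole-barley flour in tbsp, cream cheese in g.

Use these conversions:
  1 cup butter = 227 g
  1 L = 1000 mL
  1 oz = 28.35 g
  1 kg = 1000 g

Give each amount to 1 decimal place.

Scaling factor: 13/5 = 2.6.
butter: 1.5 oz × 13/5 × 28.35 g/oz ÷ 227 g/cup ≈ 0.5 cup
whole-barley flour: 2 tbsp × 13/5 = 5.2 tbsp
cream cheese: 0.25 kg × 13/5 × 1000 g/kg = 650.0 g

butter: 0.5 cup; whole-barley flour: 5.2 tbsp; cream cheese: 650.0 g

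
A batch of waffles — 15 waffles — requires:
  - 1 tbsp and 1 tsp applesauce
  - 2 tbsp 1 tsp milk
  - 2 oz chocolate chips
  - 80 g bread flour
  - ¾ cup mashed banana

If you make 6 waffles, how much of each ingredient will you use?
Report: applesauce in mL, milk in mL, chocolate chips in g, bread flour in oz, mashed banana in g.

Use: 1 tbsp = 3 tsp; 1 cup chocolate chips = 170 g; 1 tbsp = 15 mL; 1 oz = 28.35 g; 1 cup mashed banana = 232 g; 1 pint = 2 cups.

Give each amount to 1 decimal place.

Scaling factor: 6/15 = 2/5 = 0.4.
applesauce: (1 tbsp + 1 tsp = 4/3 tbsp) × 2/5 × 15 mL/tbsp = 8.0 mL
milk: (2 tbsp + 1 tsp = 7/3 tbsp) × 2/5 × 15 mL/tbsp = 14.0 mL
chocolate chips: 2 oz × 2/5 × 28.35 g/oz ≈ 22.7 g
bread flour: 80 g × 2/5 ÷ 28.35 g/oz ≈ 1.1 oz
mashed banana: 0.75 cup × 2/5 × 232 g/cup = 69.6 g

applesauce: 8.0 mL; milk: 14.0 mL; chocolate chips: 22.7 g; bread flour: 1.1 oz; mashed banana: 69.6 g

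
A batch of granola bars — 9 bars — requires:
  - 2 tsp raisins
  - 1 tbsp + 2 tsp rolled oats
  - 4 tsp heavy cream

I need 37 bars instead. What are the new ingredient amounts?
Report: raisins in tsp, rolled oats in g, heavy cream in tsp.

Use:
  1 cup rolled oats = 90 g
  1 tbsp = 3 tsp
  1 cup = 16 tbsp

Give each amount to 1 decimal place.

raisins: 8.2 tsp; rolled oats: 38.5 g; heavy cream: 16.4 tsp

Scaling factor: 37/9.
raisins: 2 tsp × 37/9 ≈ 8.2 tsp
rolled oats: (1 tbsp + 2 tsp = 5/3 tbsp) × 37/9 ÷ 16 tbsp/cup × 90 g/cup ≈ 38.5 g
heavy cream: 4 tsp × 37/9 ≈ 16.4 tsp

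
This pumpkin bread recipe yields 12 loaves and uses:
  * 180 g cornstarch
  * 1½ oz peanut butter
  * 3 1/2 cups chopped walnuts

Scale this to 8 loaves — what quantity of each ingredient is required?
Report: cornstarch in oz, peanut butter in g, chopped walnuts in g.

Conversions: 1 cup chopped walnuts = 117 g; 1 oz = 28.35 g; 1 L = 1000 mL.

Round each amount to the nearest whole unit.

Scaling factor: 8/12 = 2/3.
cornstarch: 180 g × 2/3 ÷ 28.35 g/oz ≈ 4 oz
peanut butter: 1.5 oz × 2/3 × 28.35 g/oz ≈ 28 g
chopped walnuts: 3.5 cup × 2/3 × 117 g/cup = 273 g

cornstarch: 4 oz; peanut butter: 28 g; chopped walnuts: 273 g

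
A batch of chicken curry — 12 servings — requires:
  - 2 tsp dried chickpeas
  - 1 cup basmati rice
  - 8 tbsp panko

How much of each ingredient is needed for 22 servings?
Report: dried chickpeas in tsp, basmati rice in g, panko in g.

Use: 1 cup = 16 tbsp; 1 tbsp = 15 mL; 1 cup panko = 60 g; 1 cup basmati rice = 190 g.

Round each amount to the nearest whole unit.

dried chickpeas: 4 tsp; basmati rice: 348 g; panko: 55 g

Scaling factor: 22/12 = 11/6.
dried chickpeas: 2 tsp × 11/6 ≈ 4 tsp
basmati rice: 1 cup × 11/6 × 190 g/cup ≈ 348 g
panko: 8 tbsp × 11/6 ÷ 16 tbsp/cup × 60 g/cup = 55 g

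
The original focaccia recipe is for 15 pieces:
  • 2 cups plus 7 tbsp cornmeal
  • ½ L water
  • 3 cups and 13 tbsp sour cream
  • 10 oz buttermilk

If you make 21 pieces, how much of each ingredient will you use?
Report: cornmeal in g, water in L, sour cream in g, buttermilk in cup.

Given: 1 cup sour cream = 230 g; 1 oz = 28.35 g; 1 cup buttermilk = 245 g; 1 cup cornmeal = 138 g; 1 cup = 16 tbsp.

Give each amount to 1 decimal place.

cornmeal: 470.9 g; water: 0.7 L; sour cream: 1227.6 g; buttermilk: 1.6 cup

Scaling factor: 21/15 = 7/5 = 1.4.
cornmeal: (2 cup + 7 tbsp = 2.4375 cup) × 7/5 × 138 g/cup ≈ 470.9 g
water: 0.5 L × 7/5 = 0.7 L
sour cream: (3 cup + 13 tbsp = 3.8125 cup) × 7/5 × 230 g/cup ≈ 1227.6 g
buttermilk: 10 oz × 7/5 × 28.35 g/oz ÷ 245 g/cup ≈ 1.6 cup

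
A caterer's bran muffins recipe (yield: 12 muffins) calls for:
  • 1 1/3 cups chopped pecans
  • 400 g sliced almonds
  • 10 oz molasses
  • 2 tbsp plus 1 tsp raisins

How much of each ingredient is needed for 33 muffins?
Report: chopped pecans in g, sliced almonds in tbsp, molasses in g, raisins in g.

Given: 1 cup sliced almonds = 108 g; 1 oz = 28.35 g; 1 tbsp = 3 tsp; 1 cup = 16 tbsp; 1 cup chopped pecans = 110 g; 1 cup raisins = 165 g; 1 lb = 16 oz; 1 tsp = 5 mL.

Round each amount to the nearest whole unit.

Scaling factor: 33/12 = 11/4 = 2.75.
chopped pecans: 4/3 cup × 11/4 × 110 g/cup ≈ 403 g
sliced almonds: 400 g × 11/4 ÷ 108 g/cup × 16 tbsp/cup ≈ 163 tbsp
molasses: 10 oz × 11/4 × 28.35 g/oz ≈ 780 g
raisins: (2 tbsp + 1 tsp = 7/3 tbsp) × 11/4 ÷ 16 tbsp/cup × 165 g/cup ≈ 66 g

chopped pecans: 403 g; sliced almonds: 163 tbsp; molasses: 780 g; raisins: 66 g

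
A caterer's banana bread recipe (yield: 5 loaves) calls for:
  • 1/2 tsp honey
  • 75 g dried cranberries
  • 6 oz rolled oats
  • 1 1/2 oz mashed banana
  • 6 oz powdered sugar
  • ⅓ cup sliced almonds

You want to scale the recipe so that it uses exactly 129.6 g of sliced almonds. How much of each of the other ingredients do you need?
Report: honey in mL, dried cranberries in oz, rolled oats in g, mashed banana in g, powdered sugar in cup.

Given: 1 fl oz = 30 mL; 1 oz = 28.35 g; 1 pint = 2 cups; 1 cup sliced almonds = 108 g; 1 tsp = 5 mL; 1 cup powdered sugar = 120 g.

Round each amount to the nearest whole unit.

The original recipe has 36 g of sliced almonds, so the scaling factor is 129.6 ÷ 36 = 18/5 = 3.6.
honey: 0.5 tsp × 18/5 × 5 mL/tsp = 9 mL
dried cranberries: 75 g × 18/5 ÷ 28.35 g/oz ≈ 10 oz
rolled oats: 6 oz × 18/5 × 28.35 g/oz ≈ 612 g
mashed banana: 1.5 oz × 18/5 × 28.35 g/oz ≈ 153 g
powdered sugar: 6 oz × 18/5 × 28.35 g/oz ÷ 120 g/cup ≈ 5 cup

honey: 9 mL; dried cranberries: 10 oz; rolled oats: 612 g; mashed banana: 153 g; powdered sugar: 5 cup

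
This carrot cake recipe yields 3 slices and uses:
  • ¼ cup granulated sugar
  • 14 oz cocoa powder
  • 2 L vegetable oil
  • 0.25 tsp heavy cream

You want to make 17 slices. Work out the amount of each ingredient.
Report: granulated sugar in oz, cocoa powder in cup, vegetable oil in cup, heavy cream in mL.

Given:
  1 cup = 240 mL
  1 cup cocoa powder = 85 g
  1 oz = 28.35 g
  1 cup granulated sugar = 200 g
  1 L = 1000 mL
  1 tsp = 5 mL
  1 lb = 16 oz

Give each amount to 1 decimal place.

granulated sugar: 10.0 oz; cocoa powder: 26.5 cup; vegetable oil: 47.2 cup; heavy cream: 7.1 mL

Scaling factor: 17/3.
granulated sugar: 0.25 cup × 17/3 × 200 g/cup ÷ 28.35 g/oz ≈ 10.0 oz
cocoa powder: 14 oz × 17/3 × 28.35 g/oz ÷ 85 g/cup ≈ 26.5 cup
vegetable oil: 2 L × 17/3 × 1000 mL/L ÷ 240 mL/cup ≈ 47.2 cup
heavy cream: 0.25 tsp × 17/3 × 5 mL/tsp ≈ 7.1 mL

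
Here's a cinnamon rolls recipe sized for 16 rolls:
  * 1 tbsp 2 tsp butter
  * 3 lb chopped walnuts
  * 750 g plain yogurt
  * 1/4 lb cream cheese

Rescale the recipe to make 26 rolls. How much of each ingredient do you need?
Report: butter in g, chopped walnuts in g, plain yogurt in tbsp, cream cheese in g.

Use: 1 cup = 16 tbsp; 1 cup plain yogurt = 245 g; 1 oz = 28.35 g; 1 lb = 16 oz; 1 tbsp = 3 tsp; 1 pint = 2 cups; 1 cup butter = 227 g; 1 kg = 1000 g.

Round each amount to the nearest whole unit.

Scaling factor: 26/16 = 13/8 = 1.625.
butter: (1 tbsp + 2 tsp = 5/3 tbsp) × 13/8 ÷ 16 tbsp/cup × 227 g/cup ≈ 38 g
chopped walnuts: 3 lb × 13/8 × 16 oz/lb × 28.35 g/oz ≈ 2211 g
plain yogurt: 750 g × 13/8 ÷ 245 g/cup × 16 tbsp/cup ≈ 80 tbsp
cream cheese: 0.25 lb × 13/8 × 16 oz/lb × 28.35 g/oz ≈ 184 g

butter: 38 g; chopped walnuts: 2211 g; plain yogurt: 80 tbsp; cream cheese: 184 g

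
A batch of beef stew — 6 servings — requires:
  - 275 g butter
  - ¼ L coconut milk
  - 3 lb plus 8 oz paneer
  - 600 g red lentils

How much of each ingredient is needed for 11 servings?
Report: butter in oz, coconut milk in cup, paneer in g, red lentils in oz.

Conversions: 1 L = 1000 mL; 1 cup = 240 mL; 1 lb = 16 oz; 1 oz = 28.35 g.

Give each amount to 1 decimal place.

butter: 17.8 oz; coconut milk: 1.9 cup; paneer: 2910.6 g; red lentils: 38.8 oz

Scaling factor: 11/6.
butter: 275 g × 11/6 ÷ 28.35 g/oz ≈ 17.8 oz
coconut milk: 0.25 L × 11/6 × 1000 mL/L ÷ 240 mL/cup ≈ 1.9 cup
paneer: (3 lb + 8 oz = 3.5 lb) × 11/6 × 16 oz/lb × 28.35 g/oz = 2910.6 g
red lentils: 600 g × 11/6 ÷ 28.35 g/oz ≈ 38.8 oz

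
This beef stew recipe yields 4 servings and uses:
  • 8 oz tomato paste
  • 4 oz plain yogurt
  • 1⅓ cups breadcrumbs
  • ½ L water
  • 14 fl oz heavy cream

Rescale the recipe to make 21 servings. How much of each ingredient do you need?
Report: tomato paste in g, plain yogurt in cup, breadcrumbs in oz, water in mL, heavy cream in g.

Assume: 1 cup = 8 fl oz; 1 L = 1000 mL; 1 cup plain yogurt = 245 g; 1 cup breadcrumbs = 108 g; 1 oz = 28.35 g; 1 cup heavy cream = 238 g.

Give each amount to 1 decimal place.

tomato paste: 1190.7 g; plain yogurt: 2.4 cup; breadcrumbs: 26.7 oz; water: 2625.0 mL; heavy cream: 2186.6 g

Scaling factor: 21/4 = 5.25.
tomato paste: 8 oz × 21/4 × 28.35 g/oz = 1190.7 g
plain yogurt: 4 oz × 21/4 × 28.35 g/oz ÷ 245 g/cup ≈ 2.4 cup
breadcrumbs: 4/3 cup × 21/4 × 108 g/cup ÷ 28.35 g/oz ≈ 26.7 oz
water: 0.5 L × 21/4 × 1000 mL/L = 2625.0 mL
heavy cream: 14 fl oz × 21/4 ÷ 8 fl oz/cup × 238 g/cup ≈ 2186.6 g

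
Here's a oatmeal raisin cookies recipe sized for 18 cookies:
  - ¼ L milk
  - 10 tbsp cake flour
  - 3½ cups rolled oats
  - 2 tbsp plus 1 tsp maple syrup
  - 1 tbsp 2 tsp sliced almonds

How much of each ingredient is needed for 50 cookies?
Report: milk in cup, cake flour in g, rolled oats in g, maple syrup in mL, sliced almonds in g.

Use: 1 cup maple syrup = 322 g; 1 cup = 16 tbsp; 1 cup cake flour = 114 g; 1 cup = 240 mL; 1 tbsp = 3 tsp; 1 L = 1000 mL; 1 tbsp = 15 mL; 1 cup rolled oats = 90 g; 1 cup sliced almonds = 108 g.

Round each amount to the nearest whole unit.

milk: 3 cup; cake flour: 198 g; rolled oats: 875 g; maple syrup: 97 mL; sliced almonds: 31 g

Scaling factor: 50/18 = 25/9.
milk: 0.25 L × 25/9 × 1000 mL/L ÷ 240 mL/cup ≈ 3 cup
cake flour: 10 tbsp × 25/9 ÷ 16 tbsp/cup × 114 g/cup ≈ 198 g
rolled oats: 3.5 cup × 25/9 × 90 g/cup = 875 g
maple syrup: (2 tbsp + 1 tsp = 7/3 tbsp) × 25/9 × 15 mL/tbsp ≈ 97 mL
sliced almonds: (1 tbsp + 2 tsp = 5/3 tbsp) × 25/9 ÷ 16 tbsp/cup × 108 g/cup ≈ 31 g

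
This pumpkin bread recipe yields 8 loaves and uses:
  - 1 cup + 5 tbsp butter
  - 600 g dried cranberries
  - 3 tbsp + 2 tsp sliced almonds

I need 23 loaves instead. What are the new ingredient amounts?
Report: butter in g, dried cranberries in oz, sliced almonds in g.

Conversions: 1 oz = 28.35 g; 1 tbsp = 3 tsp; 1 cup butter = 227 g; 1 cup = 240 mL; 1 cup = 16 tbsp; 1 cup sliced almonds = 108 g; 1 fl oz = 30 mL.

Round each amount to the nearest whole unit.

Scaling factor: 23/8 = 2.875.
butter: (1 cup + 5 tbsp = 1.3125 cup) × 23/8 × 227 g/cup ≈ 857 g
dried cranberries: 600 g × 23/8 ÷ 28.35 g/oz ≈ 61 oz
sliced almonds: (3 tbsp + 2 tsp = 11/3 tbsp) × 23/8 ÷ 16 tbsp/cup × 108 g/cup ≈ 71 g

butter: 857 g; dried cranberries: 61 oz; sliced almonds: 71 g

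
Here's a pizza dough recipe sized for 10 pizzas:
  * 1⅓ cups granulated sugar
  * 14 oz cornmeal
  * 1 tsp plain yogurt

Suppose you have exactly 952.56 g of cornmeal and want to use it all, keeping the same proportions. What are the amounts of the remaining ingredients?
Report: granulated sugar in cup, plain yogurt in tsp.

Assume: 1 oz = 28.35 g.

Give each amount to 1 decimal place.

granulated sugar: 3.2 cup; plain yogurt: 2.4 tsp

The original recipe has 396.9 g of cornmeal, so the scaling factor is 952.56 ÷ 396.9 = 12/5 = 2.4.
granulated sugar: 4/3 cup × 12/5 = 3.2 cup
plain yogurt: 1 tsp × 12/5 = 2.4 tsp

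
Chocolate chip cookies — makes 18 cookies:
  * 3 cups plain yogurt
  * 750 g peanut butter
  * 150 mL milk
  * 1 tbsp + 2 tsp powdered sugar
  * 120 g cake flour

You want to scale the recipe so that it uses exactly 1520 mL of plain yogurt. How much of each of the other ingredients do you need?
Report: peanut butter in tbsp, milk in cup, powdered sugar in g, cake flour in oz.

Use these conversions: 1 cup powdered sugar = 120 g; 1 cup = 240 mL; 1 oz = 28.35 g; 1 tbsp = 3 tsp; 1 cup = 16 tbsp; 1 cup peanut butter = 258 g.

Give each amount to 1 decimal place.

peanut butter: 98.2 tbsp; milk: 1.3 cup; powdered sugar: 26.4 g; cake flour: 8.9 oz

The original recipe has 720 mL of plain yogurt, so the scaling factor is 1520 ÷ 720 = 19/9.
peanut butter: 750 g × 19/9 ÷ 258 g/cup × 16 tbsp/cup ≈ 98.2 tbsp
milk: 150 mL × 19/9 ÷ 240 mL/cup ≈ 1.3 cup
powdered sugar: (1 tbsp + 2 tsp = 5/3 tbsp) × 19/9 ÷ 16 tbsp/cup × 120 g/cup ≈ 26.4 g
cake flour: 120 g × 19/9 ÷ 28.35 g/oz ≈ 8.9 oz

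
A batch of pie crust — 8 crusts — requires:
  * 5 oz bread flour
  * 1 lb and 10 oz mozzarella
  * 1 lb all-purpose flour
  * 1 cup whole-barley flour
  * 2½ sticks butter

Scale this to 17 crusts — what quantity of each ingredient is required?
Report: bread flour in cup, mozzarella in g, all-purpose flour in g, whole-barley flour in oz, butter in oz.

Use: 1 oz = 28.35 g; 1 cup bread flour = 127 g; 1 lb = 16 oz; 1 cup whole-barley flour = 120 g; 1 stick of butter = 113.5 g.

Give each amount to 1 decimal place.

bread flour: 2.4 cup; mozzarella: 1566.3 g; all-purpose flour: 963.9 g; whole-barley flour: 9.0 oz; butter: 21.3 oz

Scaling factor: 17/8 = 2.125.
bread flour: 5 oz × 17/8 × 28.35 g/oz ÷ 127 g/cup ≈ 2.4 cup
mozzarella: (1 lb + 10 oz = 1.625 lb) × 17/8 × 16 oz/lb × 28.35 g/oz ≈ 1566.3 g
all-purpose flour: 1 lb × 17/8 × 16 oz/lb × 28.35 g/oz = 963.9 g
whole-barley flour: 1 cup × 17/8 × 120 g/cup ÷ 28.35 g/oz ≈ 9.0 oz
butter: 2.5 stick × 17/8 × 113.5 g/stick ÷ 28.35 g/oz ≈ 21.3 oz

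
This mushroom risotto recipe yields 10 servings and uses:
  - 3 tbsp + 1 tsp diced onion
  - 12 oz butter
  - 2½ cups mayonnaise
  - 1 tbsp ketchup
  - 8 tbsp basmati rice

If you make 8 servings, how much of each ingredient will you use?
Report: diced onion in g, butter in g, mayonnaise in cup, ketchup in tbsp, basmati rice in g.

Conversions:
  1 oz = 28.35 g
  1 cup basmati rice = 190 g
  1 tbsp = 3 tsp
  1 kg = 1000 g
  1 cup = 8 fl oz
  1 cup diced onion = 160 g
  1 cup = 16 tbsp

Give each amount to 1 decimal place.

Scaling factor: 8/10 = 4/5 = 0.8.
diced onion: (3 tbsp + 1 tsp = 10/3 tbsp) × 4/5 ÷ 16 tbsp/cup × 160 g/cup ≈ 26.7 g
butter: 12 oz × 4/5 × 28.35 g/oz ≈ 272.2 g
mayonnaise: 2.5 cup × 4/5 = 2.0 cup
ketchup: 1 tbsp × 4/5 = 0.8 tbsp
basmati rice: 8 tbsp × 4/5 ÷ 16 tbsp/cup × 190 g/cup = 76.0 g

diced onion: 26.7 g; butter: 272.2 g; mayonnaise: 2.0 cup; ketchup: 0.8 tbsp; basmati rice: 76.0 g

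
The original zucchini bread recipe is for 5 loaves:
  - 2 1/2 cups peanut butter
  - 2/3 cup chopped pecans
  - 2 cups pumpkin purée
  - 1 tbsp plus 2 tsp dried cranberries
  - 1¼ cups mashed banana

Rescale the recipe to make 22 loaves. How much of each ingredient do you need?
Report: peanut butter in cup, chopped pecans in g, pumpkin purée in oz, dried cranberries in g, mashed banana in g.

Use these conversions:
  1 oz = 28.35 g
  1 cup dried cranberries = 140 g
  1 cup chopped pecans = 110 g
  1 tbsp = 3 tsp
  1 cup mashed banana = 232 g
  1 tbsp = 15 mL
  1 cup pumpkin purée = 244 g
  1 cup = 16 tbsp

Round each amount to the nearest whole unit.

peanut butter: 11 cup; chopped pecans: 323 g; pumpkin purée: 76 oz; dried cranberries: 64 g; mashed banana: 1276 g

Scaling factor: 22/5 = 4.4.
peanut butter: 2.5 cup × 22/5 = 11 cup
chopped pecans: 2/3 cup × 22/5 × 110 g/cup ≈ 323 g
pumpkin purée: 2 cup × 22/5 × 244 g/cup ÷ 28.35 g/oz ≈ 76 oz
dried cranberries: (1 tbsp + 2 tsp = 5/3 tbsp) × 22/5 ÷ 16 tbsp/cup × 140 g/cup ≈ 64 g
mashed banana: 1.25 cup × 22/5 × 232 g/cup = 1276 g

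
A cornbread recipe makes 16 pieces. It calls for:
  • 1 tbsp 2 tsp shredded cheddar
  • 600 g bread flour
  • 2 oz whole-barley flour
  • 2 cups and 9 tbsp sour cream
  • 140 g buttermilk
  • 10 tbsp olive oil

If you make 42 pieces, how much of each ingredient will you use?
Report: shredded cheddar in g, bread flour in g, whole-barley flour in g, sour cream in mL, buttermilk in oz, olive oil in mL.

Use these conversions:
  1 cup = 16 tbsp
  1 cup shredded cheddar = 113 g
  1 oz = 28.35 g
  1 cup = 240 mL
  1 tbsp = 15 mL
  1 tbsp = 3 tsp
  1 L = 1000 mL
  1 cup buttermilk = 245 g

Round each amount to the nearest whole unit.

Scaling factor: 42/16 = 21/8 = 2.625.
shredded cheddar: (1 tbsp + 2 tsp = 5/3 tbsp) × 21/8 ÷ 16 tbsp/cup × 113 g/cup ≈ 31 g
bread flour: 600 g × 21/8 = 1575 g
whole-barley flour: 2 oz × 21/8 × 28.35 g/oz ≈ 149 g
sour cream: (2 cup + 9 tbsp = 2.5625 cup) × 21/8 × 240 mL/cup ≈ 1614 mL
buttermilk: 140 g × 21/8 ÷ 28.35 g/oz ≈ 13 oz
olive oil: 10 tbsp × 21/8 × 15 mL/tbsp ≈ 394 mL

shredded cheddar: 31 g; bread flour: 1575 g; whole-barley flour: 149 g; sour cream: 1614 mL; buttermilk: 13 oz; olive oil: 394 mL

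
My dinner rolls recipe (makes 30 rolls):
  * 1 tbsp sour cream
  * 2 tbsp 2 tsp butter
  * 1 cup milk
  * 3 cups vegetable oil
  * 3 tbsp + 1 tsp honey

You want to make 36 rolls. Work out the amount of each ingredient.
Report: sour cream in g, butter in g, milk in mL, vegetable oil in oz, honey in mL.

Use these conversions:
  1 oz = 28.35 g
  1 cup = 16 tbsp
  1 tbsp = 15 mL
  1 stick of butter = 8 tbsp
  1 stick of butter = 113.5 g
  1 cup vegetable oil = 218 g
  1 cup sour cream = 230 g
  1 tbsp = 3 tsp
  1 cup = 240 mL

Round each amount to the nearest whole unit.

Scaling factor: 36/30 = 6/5 = 1.2.
sour cream: 1 tbsp × 6/5 ÷ 16 tbsp/cup × 230 g/cup ≈ 17 g
butter: (2 tbsp + 2 tsp = 8/3 tbsp) × 6/5 ÷ 8 tbsp/stick × 113.5 g/stick ≈ 45 g
milk: 1 cup × 6/5 × 240 mL/cup = 288 mL
vegetable oil: 3 cup × 6/5 × 218 g/cup ÷ 28.35 g/oz ≈ 28 oz
honey: (3 tbsp + 1 tsp = 10/3 tbsp) × 6/5 × 15 mL/tbsp = 60 mL

sour cream: 17 g; butter: 45 g; milk: 288 mL; vegetable oil: 28 oz; honey: 60 mL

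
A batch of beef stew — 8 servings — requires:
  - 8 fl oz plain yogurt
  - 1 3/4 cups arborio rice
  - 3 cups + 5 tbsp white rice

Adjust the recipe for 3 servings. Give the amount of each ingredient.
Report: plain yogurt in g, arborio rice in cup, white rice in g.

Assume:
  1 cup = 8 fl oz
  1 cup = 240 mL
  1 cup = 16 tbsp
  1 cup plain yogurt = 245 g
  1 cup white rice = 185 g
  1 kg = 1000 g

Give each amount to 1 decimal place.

Scaling factor: 3/8 = 0.375.
plain yogurt: 8 fl oz × 3/8 ÷ 8 fl oz/cup × 245 g/cup ≈ 91.9 g
arborio rice: 1.75 cup × 3/8 ≈ 0.7 cup
white rice: (3 cup + 5 tbsp = 3.3125 cup) × 3/8 × 185 g/cup ≈ 229.8 g

plain yogurt: 91.9 g; arborio rice: 0.7 cup; white rice: 229.8 g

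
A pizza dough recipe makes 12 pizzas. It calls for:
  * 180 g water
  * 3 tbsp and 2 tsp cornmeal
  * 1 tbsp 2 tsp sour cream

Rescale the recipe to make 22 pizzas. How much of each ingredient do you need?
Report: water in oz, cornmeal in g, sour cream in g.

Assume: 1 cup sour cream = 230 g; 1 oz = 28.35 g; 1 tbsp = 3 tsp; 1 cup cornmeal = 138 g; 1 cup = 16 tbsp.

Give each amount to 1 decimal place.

water: 11.6 oz; cornmeal: 58.0 g; sour cream: 43.9 g

Scaling factor: 22/12 = 11/6.
water: 180 g × 11/6 ÷ 28.35 g/oz ≈ 11.6 oz
cornmeal: (3 tbsp + 2 tsp = 11/3 tbsp) × 11/6 ÷ 16 tbsp/cup × 138 g/cup ≈ 58.0 g
sour cream: (1 tbsp + 2 tsp = 5/3 tbsp) × 11/6 ÷ 16 tbsp/cup × 230 g/cup ≈ 43.9 g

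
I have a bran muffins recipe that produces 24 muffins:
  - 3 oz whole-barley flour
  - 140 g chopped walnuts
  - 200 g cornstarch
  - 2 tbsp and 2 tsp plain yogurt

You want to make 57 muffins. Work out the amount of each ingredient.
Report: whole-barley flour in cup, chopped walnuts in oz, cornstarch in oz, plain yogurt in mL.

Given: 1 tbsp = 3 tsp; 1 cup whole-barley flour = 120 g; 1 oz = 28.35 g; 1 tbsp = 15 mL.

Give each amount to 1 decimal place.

Scaling factor: 57/24 = 19/8 = 2.375.
whole-barley flour: 3 oz × 19/8 × 28.35 g/oz ÷ 120 g/cup ≈ 1.7 cup
chopped walnuts: 140 g × 19/8 ÷ 28.35 g/oz ≈ 11.7 oz
cornstarch: 200 g × 19/8 ÷ 28.35 g/oz ≈ 16.8 oz
plain yogurt: (2 tbsp + 2 tsp = 8/3 tbsp) × 19/8 × 15 mL/tbsp = 95.0 mL

whole-barley flour: 1.7 cup; chopped walnuts: 11.7 oz; cornstarch: 16.8 oz; plain yogurt: 95.0 mL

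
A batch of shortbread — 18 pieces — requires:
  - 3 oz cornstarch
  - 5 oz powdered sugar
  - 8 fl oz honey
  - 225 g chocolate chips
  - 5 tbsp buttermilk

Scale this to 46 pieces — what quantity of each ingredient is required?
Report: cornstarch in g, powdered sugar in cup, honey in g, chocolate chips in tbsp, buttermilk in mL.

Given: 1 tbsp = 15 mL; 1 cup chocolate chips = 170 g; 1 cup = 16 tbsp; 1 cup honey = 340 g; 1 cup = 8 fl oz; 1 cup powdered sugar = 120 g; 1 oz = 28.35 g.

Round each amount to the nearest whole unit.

Scaling factor: 46/18 = 23/9.
cornstarch: 3 oz × 23/9 × 28.35 g/oz ≈ 217 g
powdered sugar: 5 oz × 23/9 × 28.35 g/oz ÷ 120 g/cup ≈ 3 cup
honey: 8 fl oz × 23/9 ÷ 8 fl oz/cup × 340 g/cup ≈ 869 g
chocolate chips: 225 g × 23/9 ÷ 170 g/cup × 16 tbsp/cup ≈ 54 tbsp
buttermilk: 5 tbsp × 23/9 × 15 mL/tbsp ≈ 192 mL

cornstarch: 217 g; powdered sugar: 3 cup; honey: 869 g; chocolate chips: 54 tbsp; buttermilk: 192 mL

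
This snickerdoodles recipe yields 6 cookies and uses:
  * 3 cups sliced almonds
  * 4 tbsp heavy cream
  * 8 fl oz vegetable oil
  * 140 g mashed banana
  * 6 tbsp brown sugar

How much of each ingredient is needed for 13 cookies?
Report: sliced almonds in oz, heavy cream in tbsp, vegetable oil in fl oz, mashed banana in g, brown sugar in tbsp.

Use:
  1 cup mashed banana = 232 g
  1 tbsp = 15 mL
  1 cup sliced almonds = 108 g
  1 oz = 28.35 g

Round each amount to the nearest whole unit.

sliced almonds: 25 oz; heavy cream: 9 tbsp; vegetable oil: 17 fl oz; mashed banana: 303 g; brown sugar: 13 tbsp

Scaling factor: 13/6.
sliced almonds: 3 cup × 13/6 × 108 g/cup ÷ 28.35 g/oz ≈ 25 oz
heavy cream: 4 tbsp × 13/6 ≈ 9 tbsp
vegetable oil: 8 fl oz × 13/6 ≈ 17 fl oz
mashed banana: 140 g × 13/6 ≈ 303 g
brown sugar: 6 tbsp × 13/6 = 13 tbsp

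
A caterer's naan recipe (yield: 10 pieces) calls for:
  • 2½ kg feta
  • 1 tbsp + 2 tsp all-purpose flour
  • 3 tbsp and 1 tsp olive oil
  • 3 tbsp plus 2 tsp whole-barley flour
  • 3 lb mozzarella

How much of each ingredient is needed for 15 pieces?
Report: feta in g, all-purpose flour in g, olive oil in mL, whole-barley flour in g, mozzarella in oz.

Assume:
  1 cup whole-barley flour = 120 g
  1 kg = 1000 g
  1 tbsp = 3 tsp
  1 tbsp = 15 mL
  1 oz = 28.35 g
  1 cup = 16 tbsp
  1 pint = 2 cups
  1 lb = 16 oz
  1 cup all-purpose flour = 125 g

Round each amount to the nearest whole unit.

Scaling factor: 15/10 = 3/2 = 1.5.
feta: 2.5 kg × 3/2 × 1000 g/kg = 3750 g
all-purpose flour: (1 tbsp + 2 tsp = 5/3 tbsp) × 3/2 ÷ 16 tbsp/cup × 125 g/cup ≈ 20 g
olive oil: (3 tbsp + 1 tsp = 10/3 tbsp) × 3/2 × 15 mL/tbsp = 75 mL
whole-barley flour: (3 tbsp + 2 tsp = 11/3 tbsp) × 3/2 ÷ 16 tbsp/cup × 120 g/cup ≈ 41 g
mozzarella: 3 lb × 3/2 × 16 oz/lb = 72 oz

feta: 3750 g; all-purpose flour: 20 g; olive oil: 75 mL; whole-barley flour: 41 g; mozzarella: 72 oz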